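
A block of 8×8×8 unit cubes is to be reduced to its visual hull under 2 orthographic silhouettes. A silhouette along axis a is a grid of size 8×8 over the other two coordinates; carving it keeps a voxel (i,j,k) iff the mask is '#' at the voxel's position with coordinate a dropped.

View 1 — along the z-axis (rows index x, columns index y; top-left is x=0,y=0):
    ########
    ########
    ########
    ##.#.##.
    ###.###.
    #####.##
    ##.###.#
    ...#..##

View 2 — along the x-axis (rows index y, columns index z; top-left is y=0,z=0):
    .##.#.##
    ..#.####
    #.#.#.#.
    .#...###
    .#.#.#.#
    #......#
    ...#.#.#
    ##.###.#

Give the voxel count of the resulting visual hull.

start: 8×8×8 = 512 voxels
[1] z-view keeps 51 columns → grid now 408
[2] x-view keeps 33 columns → grid now 211

remaining voxels: 211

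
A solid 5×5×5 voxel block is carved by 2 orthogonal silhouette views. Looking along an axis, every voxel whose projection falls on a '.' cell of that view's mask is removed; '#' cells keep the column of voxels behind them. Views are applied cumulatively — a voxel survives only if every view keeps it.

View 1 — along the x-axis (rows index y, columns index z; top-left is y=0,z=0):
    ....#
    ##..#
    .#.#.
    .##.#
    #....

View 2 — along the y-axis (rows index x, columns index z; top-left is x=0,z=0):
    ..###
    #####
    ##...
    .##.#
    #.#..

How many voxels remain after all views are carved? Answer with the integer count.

voxel count = 30

before carving: 125 voxels (5×5×5)
step 1: project along x, AND mask (10/25) → |grid| = 50
step 2: project along y, AND mask (15/25) → |grid| = 30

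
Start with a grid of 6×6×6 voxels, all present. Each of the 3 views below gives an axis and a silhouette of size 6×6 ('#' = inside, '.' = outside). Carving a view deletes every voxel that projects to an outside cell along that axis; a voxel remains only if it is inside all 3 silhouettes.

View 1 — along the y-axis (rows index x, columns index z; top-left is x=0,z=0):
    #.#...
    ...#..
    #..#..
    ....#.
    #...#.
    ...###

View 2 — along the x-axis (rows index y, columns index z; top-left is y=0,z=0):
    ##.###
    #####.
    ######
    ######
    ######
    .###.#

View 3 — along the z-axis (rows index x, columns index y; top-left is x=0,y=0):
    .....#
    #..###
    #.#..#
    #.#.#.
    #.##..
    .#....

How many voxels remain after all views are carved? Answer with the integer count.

start: 6×6×6 = 216 voxels
V1 y: intersect with XZ mask (11 set) -- 66 left
V2 x: intersect with YZ mask (32 set) -- 58 left
V3 z: intersect with XY mask (15 set) -- 21 left

|visual hull| = 21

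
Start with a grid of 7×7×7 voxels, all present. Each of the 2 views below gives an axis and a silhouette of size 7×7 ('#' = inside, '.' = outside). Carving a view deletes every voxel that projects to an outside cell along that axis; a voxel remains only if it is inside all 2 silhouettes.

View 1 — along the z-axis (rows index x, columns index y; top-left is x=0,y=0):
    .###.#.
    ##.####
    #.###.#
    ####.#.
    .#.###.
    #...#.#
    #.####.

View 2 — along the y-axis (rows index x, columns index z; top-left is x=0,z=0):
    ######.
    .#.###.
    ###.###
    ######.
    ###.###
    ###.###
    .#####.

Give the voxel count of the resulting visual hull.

voxel count = 175

start: 7×7×7 = 343 voxels
after view 1 [z-axis, 32 of 49 cells solid] → remaining = 224
after view 2 [y-axis, 39 of 49 cells solid] → remaining = 175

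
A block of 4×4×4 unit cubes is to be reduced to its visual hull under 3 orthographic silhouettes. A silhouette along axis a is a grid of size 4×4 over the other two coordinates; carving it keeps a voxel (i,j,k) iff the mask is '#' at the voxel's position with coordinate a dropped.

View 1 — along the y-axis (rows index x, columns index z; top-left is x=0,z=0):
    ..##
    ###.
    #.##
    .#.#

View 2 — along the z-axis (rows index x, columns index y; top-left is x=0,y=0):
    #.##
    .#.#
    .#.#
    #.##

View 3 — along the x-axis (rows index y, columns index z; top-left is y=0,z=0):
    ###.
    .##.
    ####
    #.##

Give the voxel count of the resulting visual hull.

start: 4×4×4 = 64 voxels
  1. axis=1 (XZ plane), |mask|=10  ⇒  voxels=40
  2. axis=2 (XY plane), |mask|=10  ⇒  voxels=24
  3. axis=0 (YZ plane), |mask|=12  ⇒  voxels=17

remaining voxels: 17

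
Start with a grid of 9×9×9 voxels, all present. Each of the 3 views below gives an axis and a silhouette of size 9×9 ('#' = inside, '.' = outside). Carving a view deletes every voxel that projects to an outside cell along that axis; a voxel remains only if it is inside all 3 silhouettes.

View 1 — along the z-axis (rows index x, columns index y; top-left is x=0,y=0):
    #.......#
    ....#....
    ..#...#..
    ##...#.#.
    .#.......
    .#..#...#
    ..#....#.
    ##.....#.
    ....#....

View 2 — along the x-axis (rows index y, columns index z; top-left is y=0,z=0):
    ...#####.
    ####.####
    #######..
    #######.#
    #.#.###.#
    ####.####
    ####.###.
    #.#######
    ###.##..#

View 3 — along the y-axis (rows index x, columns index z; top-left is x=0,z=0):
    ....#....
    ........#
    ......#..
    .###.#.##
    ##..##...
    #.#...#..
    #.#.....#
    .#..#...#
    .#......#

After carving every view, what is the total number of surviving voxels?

before carving: 729 voxels (9×9×9)
  1. axis=2 (XY plane), |mask|=19  ⇒  voxels=171
  2. axis=0 (YZ plane), |mask|=63  ⇒  voxels=130
  3. axis=1 (XZ plane), |mask|=24  ⇒  voxels=47

remaining voxels: 47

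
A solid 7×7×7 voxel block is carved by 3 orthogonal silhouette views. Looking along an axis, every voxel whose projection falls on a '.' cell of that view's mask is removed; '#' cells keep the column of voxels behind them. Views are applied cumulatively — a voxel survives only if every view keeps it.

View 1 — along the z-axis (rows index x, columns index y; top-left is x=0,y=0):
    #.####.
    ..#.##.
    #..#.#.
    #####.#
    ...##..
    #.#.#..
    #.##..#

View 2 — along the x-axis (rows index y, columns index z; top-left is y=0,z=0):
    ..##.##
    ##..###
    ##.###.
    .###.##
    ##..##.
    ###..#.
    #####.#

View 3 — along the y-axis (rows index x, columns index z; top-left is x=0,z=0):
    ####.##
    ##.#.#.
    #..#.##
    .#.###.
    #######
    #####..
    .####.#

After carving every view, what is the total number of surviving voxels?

start: 7×7×7 = 343 voxels
after view 1 [z-axis, 26 of 49 cells solid] → remaining = 182
after view 2 [x-axis, 33 of 49 cells solid] → remaining = 119
after view 3 [y-axis, 35 of 49 cells solid] → remaining = 89

|visual hull| = 89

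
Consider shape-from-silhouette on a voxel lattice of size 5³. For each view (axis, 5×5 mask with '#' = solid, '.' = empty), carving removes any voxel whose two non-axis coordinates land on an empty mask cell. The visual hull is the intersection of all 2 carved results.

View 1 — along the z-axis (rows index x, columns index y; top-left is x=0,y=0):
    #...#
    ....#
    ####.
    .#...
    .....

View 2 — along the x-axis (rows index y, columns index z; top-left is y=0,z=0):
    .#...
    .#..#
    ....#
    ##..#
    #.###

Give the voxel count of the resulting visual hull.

initial block: 5^3 = 125
after view 1 [z-axis, 8 of 25 cells solid] → remaining = 40
after view 2 [x-axis, 11 of 25 cells solid] → remaining = 18

voxel count = 18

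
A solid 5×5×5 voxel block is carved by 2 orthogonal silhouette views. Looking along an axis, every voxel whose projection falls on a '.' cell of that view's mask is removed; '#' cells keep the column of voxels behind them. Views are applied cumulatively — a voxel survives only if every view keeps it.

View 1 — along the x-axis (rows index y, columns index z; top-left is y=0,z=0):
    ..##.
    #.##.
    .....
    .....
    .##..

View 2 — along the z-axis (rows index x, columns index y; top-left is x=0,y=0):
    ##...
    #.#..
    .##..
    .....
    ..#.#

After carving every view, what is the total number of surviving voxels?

voxel count = 12

start: 5×5×5 = 125 voxels
[1] x-view keeps 7 columns → grid now 35
[2] z-view keeps 8 columns → grid now 12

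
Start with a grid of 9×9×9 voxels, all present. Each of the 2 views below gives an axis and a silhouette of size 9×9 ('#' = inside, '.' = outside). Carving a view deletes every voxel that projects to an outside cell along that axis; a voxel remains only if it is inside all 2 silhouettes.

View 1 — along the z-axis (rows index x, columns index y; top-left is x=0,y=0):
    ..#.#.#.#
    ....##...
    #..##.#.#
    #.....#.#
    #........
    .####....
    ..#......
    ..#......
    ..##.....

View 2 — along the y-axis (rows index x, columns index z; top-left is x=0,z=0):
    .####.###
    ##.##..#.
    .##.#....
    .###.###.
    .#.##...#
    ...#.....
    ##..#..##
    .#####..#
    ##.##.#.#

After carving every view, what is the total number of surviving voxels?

102 voxels

start: 9×9×9 = 729 voxels
  1. axis=2 (XY plane), |mask|=23  ⇒  voxels=207
  2. axis=1 (XZ plane), |mask|=43  ⇒  voxels=102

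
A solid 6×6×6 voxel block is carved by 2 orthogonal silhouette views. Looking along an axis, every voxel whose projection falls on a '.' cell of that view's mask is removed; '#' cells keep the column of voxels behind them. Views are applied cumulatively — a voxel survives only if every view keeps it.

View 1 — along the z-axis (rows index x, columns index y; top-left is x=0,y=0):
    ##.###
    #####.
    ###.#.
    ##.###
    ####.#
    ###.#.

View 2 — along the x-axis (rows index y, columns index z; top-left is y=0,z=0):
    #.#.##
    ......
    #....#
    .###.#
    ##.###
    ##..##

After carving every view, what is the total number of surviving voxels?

start: 6×6×6 = 216 voxels
step 1: project along z, AND mask (28/36) → |grid| = 168
step 2: project along x, AND mask (19/36) → |grid| = 85

voxel count = 85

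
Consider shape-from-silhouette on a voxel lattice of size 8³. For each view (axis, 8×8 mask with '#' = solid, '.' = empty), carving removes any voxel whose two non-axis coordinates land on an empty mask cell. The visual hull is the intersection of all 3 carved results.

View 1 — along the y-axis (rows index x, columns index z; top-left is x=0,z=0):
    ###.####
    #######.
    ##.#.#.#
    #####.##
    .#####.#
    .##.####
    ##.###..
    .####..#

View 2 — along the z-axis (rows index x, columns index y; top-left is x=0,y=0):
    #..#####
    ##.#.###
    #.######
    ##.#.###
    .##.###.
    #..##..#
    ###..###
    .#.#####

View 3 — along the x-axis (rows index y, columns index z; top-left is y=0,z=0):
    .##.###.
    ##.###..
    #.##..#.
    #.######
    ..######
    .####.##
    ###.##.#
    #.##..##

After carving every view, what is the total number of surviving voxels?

193 voxels

start: 8×8×8 = 512 voxels
  1. axis=1 (XZ plane), |mask|=48  ⇒  voxels=384
  2. axis=2 (XY plane), |mask|=46  ⇒  voxels=275
  3. axis=0 (YZ plane), |mask|=44  ⇒  voxels=193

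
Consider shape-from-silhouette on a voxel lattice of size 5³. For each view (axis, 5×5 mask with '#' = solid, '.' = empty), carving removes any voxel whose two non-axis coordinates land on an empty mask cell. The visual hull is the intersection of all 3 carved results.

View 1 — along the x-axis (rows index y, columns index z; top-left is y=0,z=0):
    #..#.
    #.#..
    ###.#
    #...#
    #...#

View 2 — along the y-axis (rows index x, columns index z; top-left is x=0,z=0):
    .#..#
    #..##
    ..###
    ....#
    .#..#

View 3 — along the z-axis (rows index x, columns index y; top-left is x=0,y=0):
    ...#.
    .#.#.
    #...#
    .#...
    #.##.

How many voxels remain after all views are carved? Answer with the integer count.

voxel count = 9

before carving: 125 voxels (5×5×5)
V1 x: intersect with YZ mask (12 set) -- 60 left
V2 y: intersect with XZ mask (11 set) -- 26 left
V3 z: intersect with XY mask (9 set) -- 9 left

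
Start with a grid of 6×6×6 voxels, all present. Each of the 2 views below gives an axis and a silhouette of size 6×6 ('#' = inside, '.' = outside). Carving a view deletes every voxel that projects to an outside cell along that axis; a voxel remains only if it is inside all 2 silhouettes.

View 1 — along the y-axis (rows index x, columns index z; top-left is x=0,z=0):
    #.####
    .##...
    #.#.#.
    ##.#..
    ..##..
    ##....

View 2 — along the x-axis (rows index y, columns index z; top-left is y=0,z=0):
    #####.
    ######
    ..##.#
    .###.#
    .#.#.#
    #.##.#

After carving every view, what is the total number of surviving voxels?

full grid |V| = 216
after view 1 [y-axis, 17 of 36 cells solid] → remaining = 102
after view 2 [x-axis, 25 of 36 cells solid] → remaining = 71

remaining voxels: 71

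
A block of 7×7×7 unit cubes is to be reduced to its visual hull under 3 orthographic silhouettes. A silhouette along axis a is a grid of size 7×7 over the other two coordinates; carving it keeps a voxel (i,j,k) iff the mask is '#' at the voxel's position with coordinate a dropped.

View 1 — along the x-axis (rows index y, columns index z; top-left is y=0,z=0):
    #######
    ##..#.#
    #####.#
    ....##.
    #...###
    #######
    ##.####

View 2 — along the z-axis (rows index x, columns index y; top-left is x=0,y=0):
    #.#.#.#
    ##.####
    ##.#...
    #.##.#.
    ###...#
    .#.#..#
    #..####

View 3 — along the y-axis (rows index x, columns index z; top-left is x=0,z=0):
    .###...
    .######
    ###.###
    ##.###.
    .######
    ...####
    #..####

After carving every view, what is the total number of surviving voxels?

start: 7×7×7 = 343 voxels
  1. axis=0 (YZ plane), |mask|=36  ⇒  voxels=252
  2. axis=2 (XY plane), |mask|=29  ⇒  voxels=149
  3. axis=1 (XZ plane), |mask|=35  ⇒  voxels=109

109 voxels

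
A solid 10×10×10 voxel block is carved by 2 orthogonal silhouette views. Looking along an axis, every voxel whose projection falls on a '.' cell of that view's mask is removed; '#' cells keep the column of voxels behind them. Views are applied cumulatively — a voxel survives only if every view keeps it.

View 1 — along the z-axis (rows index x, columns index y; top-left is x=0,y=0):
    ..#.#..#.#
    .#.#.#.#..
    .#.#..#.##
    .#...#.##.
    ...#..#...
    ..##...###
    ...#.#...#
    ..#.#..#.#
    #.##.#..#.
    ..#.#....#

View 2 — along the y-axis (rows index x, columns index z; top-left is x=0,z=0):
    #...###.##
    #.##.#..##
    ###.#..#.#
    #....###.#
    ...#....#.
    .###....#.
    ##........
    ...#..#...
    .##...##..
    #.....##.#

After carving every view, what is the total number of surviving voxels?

|visual hull| = 168

initial block: 10^3 = 1000
V1 z: intersect with XY mask (39 set) -- 390 left
V2 y: intersect with XZ mask (41 set) -- 168 left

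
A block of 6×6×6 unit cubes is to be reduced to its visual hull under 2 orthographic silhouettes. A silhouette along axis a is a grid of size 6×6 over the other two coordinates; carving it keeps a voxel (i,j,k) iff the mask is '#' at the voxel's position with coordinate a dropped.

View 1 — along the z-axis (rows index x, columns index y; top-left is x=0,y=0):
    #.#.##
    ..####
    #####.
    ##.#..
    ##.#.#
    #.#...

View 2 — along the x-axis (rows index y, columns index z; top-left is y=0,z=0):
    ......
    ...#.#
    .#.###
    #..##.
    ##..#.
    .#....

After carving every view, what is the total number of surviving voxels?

remaining voxels: 46

initial block: 6^3 = 216
after view 1 [z-axis, 22 of 36 cells solid] → remaining = 132
after view 2 [x-axis, 13 of 36 cells solid] → remaining = 46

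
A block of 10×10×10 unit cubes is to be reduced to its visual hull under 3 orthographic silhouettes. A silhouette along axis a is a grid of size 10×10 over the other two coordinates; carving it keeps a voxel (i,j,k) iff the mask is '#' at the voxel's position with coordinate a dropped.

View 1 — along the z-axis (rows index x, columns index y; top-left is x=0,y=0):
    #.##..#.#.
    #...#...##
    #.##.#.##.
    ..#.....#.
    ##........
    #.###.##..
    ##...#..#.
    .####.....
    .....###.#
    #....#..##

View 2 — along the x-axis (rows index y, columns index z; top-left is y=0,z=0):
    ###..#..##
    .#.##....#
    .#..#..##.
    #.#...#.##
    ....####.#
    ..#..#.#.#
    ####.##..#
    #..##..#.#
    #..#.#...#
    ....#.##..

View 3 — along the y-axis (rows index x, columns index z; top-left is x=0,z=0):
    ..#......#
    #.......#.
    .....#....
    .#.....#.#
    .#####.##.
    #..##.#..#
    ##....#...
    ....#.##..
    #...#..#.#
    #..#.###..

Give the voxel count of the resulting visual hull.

|visual hull| = 70

start: 10×10×10 = 1000 voxels
V1 z: intersect with XY mask (41 set) -- 410 left
V2 x: intersect with YZ mask (47 set) -- 194 left
V3 y: intersect with XZ mask (35 set) -- 70 left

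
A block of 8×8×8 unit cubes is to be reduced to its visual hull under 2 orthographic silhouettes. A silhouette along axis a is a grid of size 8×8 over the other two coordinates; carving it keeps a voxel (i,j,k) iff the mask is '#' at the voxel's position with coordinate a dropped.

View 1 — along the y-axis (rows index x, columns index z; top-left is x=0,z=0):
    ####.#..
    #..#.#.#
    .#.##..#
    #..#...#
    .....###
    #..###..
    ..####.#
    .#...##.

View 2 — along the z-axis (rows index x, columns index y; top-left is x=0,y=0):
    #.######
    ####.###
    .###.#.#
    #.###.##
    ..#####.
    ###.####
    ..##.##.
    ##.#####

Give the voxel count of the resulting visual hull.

start: 8×8×8 = 512 voxels
after view 1 [y-axis, 31 of 64 cells solid] → remaining = 248
after view 2 [z-axis, 48 of 64 cells solid] → remaining = 185

remaining voxels: 185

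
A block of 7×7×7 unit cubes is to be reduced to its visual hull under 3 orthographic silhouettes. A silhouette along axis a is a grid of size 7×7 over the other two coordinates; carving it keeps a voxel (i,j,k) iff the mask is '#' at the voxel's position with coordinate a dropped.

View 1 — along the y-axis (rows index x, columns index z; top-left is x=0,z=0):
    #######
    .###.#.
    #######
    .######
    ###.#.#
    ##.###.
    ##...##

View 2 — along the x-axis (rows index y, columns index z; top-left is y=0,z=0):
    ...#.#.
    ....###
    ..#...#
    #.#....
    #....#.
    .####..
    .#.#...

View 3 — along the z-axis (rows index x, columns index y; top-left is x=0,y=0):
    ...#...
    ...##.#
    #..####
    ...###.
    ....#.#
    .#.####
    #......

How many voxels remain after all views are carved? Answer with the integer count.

remaining voxels: 37

initial block: 7^3 = 343
[1] y-view keeps 38 columns → grid now 266
[2] x-view keeps 17 columns → grid now 92
[3] z-view keeps 20 columns → grid now 37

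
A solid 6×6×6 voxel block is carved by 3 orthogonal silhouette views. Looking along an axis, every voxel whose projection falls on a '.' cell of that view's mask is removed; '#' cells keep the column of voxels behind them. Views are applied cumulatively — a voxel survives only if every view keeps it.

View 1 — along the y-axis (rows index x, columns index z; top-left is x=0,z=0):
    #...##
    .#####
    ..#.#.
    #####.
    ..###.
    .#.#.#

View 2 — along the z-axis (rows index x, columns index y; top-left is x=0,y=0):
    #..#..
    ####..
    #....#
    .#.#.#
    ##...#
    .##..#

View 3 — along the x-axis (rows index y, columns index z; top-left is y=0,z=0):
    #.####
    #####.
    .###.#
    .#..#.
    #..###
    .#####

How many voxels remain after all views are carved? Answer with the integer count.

voxel count = 50

start: 6×6×6 = 216 voxels
carve view 1 (along y, XZ-mask fill 21/36): 126 voxels remain
carve view 2 (along z, XY-mask fill 17/36): 63 voxels remain
carve view 3 (along x, YZ-mask fill 25/36): 50 voxels remain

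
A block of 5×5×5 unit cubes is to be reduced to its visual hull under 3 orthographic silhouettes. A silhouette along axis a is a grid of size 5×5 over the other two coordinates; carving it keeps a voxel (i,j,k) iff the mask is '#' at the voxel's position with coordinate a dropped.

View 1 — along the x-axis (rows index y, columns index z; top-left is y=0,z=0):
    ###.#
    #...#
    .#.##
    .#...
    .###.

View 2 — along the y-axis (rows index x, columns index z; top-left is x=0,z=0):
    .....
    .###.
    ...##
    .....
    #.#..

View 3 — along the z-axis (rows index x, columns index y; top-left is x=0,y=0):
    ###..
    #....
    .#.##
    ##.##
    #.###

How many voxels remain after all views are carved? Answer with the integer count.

full grid |V| = 125
after view 1 [x-axis, 13 of 25 cells solid] → remaining = 65
after view 2 [y-axis, 7 of 25 cells solid] → remaining = 17
after view 3 [z-axis, 15 of 25 cells solid] → remaining = 7

7 voxels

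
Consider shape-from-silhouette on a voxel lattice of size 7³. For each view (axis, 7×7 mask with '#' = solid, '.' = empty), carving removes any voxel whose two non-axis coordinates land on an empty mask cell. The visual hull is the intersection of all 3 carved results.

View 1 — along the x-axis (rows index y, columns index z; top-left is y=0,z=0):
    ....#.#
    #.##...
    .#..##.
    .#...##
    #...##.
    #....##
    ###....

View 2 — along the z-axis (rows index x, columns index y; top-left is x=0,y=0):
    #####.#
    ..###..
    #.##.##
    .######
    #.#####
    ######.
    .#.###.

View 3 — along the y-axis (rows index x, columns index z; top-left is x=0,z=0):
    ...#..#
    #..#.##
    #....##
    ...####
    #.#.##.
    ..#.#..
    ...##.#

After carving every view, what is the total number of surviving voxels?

|visual hull| = 44

start: 7×7×7 = 343 voxels
step 1: project along x, AND mask (20/49) → |grid| = 140
step 2: project along z, AND mask (36/49) → |grid| = 104
step 3: project along y, AND mask (22/49) → |grid| = 44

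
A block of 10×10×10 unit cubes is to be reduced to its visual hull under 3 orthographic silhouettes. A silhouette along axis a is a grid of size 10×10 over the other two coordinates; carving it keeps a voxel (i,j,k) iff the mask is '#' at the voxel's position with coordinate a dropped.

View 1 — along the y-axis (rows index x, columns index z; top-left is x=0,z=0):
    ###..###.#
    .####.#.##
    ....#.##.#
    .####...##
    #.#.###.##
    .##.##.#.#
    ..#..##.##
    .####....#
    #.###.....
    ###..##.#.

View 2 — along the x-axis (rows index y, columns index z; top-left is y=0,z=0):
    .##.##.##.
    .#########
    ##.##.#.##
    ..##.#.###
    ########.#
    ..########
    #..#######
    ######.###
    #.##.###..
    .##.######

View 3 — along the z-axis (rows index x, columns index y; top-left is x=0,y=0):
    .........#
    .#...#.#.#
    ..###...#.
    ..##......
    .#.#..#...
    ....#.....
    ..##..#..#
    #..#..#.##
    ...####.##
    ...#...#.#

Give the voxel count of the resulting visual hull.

before carving: 1000 voxels (10×10×10)
  1. axis=1 (XZ plane), |mask|=57  ⇒  voxels=570
  2. axis=0 (YZ plane), |mask|=76  ⇒  voxels=434
  3. axis=2 (XY plane), |mask|=33  ⇒  voxels=134

remaining voxels: 134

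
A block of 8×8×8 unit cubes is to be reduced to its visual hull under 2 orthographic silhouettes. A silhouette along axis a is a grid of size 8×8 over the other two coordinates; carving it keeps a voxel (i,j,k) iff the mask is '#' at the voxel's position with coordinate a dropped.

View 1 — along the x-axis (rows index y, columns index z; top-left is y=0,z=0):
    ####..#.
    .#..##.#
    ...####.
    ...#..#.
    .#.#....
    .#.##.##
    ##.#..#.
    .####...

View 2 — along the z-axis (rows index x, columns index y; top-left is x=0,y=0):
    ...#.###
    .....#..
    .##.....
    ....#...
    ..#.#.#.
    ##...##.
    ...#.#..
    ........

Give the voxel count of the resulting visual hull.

remaining voxels: 65

start: 8×8×8 = 512 voxels
step 1: project along x, AND mask (30/64) → |grid| = 240
step 2: project along z, AND mask (17/64) → |grid| = 65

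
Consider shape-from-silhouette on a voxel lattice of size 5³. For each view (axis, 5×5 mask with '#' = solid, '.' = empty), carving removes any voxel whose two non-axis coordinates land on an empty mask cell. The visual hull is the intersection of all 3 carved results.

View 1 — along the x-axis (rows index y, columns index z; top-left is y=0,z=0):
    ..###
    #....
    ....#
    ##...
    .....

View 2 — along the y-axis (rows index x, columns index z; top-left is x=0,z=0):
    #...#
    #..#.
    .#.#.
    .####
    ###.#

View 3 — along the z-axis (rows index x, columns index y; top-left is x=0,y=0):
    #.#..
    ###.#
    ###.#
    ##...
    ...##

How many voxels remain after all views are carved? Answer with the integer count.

remaining voxels: 10

before carving: 125 voxels (5×5×5)
step 1: project along x, AND mask (7/25) → |grid| = 35
step 2: project along y, AND mask (14/25) → |grid| = 20
step 3: project along z, AND mask (14/25) → |grid| = 10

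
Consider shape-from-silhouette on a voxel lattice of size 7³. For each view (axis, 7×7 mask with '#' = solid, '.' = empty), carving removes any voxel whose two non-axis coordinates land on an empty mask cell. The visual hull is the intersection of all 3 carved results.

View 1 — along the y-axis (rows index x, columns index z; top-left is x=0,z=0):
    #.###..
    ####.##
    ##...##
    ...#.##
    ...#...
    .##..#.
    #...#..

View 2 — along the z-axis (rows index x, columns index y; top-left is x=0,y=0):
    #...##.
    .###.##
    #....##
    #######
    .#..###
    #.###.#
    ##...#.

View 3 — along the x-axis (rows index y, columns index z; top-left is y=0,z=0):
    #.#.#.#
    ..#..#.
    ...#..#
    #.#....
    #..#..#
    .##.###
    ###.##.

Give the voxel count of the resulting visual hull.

remaining voxels: 47

before carving: 343 voxels (7×7×7)
[1] y-view keeps 23 columns → grid now 161
[2] z-view keeps 30 columns → grid now 100
[3] x-view keeps 23 columns → grid now 47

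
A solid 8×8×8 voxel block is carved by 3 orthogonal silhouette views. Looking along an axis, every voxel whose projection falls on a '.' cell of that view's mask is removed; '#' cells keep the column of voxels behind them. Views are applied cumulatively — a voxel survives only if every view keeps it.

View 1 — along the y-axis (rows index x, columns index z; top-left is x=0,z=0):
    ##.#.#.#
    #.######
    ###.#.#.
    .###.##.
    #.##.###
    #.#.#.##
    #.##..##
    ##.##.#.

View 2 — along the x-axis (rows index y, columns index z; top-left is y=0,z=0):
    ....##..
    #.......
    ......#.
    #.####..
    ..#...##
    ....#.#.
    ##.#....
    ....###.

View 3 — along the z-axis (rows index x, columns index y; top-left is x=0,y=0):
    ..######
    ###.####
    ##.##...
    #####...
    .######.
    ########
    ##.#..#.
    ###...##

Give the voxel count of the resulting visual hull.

|visual hull| = 76

full grid |V| = 512
carve view 1 (along y, XZ-mask fill 43/64): 344 voxels remain
carve view 2 (along x, YZ-mask fill 20/64): 110 voxels remain
carve view 3 (along z, XY-mask fill 45/64): 76 voxels remain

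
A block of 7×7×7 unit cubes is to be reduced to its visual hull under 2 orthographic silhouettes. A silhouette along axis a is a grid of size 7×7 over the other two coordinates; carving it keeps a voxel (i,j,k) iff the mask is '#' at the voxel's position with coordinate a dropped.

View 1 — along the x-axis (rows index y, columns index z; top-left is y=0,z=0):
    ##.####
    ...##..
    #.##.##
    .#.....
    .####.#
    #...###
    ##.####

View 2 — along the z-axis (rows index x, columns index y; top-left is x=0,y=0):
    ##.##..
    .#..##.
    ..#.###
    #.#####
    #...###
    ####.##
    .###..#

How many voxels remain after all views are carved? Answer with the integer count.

start: 7×7×7 = 343 voxels
after view 1 [x-axis, 29 of 49 cells solid] → remaining = 203
after view 2 [z-axis, 31 of 49 cells solid] → remaining = 131

|visual hull| = 131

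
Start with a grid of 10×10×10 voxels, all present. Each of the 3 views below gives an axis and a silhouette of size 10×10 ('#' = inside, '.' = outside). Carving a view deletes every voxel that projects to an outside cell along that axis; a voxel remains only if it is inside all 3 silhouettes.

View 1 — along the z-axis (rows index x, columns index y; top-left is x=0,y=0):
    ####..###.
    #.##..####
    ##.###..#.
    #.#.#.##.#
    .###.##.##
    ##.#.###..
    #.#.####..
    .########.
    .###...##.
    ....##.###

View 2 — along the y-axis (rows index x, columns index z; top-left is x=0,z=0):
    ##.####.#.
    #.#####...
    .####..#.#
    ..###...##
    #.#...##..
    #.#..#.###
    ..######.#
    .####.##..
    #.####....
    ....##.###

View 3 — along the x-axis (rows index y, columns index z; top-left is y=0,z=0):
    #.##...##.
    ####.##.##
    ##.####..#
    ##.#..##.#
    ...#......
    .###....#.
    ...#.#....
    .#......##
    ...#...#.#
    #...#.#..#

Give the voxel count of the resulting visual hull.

remaining voxels: 152

full grid |V| = 1000
after view 1 [z-axis, 63 of 100 cells solid] → remaining = 630
after view 2 [y-axis, 57 of 100 cells solid] → remaining = 361
after view 3 [x-axis, 43 of 100 cells solid] → remaining = 152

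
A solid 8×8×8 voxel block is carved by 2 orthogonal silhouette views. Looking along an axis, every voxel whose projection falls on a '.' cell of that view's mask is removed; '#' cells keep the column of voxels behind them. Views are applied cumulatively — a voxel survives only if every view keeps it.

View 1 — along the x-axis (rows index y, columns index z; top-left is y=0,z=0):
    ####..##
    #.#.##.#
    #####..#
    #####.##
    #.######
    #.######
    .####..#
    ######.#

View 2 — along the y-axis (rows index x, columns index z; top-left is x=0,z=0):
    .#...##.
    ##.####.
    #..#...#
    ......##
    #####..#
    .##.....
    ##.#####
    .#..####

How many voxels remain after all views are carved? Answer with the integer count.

206 voxels

initial block: 8^3 = 512
step 1: project along x, AND mask (50/64) → |grid| = 400
step 2: project along y, AND mask (34/64) → |grid| = 206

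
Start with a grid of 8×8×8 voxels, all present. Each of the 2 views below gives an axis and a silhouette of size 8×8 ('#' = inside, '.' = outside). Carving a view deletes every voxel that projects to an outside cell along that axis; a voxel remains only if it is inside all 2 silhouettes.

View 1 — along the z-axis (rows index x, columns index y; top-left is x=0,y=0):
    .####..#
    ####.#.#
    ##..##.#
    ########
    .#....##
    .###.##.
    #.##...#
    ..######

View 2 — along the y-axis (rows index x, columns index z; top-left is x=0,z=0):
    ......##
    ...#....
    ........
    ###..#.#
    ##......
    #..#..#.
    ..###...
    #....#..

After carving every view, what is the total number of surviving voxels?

voxel count = 101

full grid |V| = 512
V1 z: intersect with XY mask (42 set) -- 336 left
V2 y: intersect with XZ mask (18 set) -- 101 left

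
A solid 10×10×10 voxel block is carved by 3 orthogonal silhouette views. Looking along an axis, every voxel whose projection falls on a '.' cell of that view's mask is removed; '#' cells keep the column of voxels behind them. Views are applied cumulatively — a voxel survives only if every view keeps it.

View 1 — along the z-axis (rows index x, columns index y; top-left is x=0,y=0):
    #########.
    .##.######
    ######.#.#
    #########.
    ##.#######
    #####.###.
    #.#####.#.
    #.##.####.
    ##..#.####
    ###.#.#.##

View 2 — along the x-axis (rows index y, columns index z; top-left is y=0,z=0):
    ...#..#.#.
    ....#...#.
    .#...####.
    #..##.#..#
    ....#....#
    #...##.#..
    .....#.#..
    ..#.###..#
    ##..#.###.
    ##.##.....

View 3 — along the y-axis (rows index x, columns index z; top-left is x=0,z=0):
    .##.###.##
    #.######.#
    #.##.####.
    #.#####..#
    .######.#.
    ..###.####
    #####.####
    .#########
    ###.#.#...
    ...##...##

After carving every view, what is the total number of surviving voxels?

213 voxels

full grid |V| = 1000
after view 1 [z-axis, 79 of 100 cells solid] → remaining = 790
after view 2 [x-axis, 38 of 100 cells solid] → remaining = 296
after view 3 [y-axis, 70 of 100 cells solid] → remaining = 213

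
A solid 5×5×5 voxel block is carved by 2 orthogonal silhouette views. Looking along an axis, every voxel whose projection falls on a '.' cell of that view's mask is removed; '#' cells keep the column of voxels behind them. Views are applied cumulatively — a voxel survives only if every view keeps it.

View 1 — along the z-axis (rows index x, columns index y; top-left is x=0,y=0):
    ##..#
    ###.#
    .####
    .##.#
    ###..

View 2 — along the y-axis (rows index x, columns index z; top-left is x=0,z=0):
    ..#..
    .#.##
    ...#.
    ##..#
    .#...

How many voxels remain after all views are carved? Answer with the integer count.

initial block: 5^3 = 125
step 1: project along z, AND mask (17/25) → |grid| = 85
step 2: project along y, AND mask (9/25) → |grid| = 31

remaining voxels: 31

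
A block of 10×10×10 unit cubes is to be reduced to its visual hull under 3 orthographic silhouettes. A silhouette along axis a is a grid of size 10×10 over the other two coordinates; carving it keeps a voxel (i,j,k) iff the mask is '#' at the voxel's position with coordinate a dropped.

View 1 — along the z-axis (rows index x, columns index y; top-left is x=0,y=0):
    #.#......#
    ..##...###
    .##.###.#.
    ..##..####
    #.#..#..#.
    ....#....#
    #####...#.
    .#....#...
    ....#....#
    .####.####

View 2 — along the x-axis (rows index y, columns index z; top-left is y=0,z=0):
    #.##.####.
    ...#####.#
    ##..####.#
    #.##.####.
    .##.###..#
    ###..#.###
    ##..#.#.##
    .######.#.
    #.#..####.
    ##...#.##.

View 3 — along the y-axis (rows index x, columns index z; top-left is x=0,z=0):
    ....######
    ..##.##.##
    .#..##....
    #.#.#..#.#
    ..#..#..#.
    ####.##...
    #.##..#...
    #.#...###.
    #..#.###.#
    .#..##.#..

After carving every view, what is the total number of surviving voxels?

128 voxels

start: 10×10×10 = 1000 voxels
  1. axis=2 (XY plane), |mask|=44  ⇒  voxels=440
  2. axis=0 (YZ plane), |mask|=64  ⇒  voxels=277
  3. axis=1 (XZ plane), |mask|=48  ⇒  voxels=128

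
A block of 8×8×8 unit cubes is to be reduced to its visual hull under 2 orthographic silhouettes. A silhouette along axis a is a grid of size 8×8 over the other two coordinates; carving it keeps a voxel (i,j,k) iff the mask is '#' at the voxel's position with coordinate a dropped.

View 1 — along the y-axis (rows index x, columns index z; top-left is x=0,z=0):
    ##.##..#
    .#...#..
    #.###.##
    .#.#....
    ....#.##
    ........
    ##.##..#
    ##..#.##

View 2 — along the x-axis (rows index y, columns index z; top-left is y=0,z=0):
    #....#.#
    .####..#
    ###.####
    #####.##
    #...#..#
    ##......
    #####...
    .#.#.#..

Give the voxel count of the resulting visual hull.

start: 8×8×8 = 512 voxels
  1. axis=1 (XZ plane), |mask|=28  ⇒  voxels=224
  2. axis=0 (YZ plane), |mask|=35  ⇒  voxels=133

|visual hull| = 133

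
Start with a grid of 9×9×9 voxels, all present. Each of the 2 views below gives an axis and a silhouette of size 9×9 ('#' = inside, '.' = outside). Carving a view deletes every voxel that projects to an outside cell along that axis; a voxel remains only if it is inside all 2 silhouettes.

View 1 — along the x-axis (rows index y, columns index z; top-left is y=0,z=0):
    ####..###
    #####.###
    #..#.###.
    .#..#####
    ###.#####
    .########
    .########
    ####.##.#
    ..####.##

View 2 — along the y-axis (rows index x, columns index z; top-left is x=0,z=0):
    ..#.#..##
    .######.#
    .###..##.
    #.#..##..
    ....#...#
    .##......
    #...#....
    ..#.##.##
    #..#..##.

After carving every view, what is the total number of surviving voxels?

before carving: 729 voxels (9×9×9)
  1. axis=0 (YZ plane), |mask|=63  ⇒  voxels=567
  2. axis=1 (XZ plane), |mask|=35  ⇒  voxels=246

|visual hull| = 246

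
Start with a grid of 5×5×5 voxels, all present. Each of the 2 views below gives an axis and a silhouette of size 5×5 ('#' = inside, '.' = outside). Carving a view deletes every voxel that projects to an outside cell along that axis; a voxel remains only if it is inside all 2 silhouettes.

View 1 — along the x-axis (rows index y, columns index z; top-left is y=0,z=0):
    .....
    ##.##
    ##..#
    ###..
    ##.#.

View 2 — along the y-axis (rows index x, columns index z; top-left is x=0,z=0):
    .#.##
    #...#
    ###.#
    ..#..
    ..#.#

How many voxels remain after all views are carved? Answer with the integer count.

29 voxels

start: 5×5×5 = 125 voxels
[1] x-view keeps 13 columns → grid now 65
[2] y-view keeps 12 columns → grid now 29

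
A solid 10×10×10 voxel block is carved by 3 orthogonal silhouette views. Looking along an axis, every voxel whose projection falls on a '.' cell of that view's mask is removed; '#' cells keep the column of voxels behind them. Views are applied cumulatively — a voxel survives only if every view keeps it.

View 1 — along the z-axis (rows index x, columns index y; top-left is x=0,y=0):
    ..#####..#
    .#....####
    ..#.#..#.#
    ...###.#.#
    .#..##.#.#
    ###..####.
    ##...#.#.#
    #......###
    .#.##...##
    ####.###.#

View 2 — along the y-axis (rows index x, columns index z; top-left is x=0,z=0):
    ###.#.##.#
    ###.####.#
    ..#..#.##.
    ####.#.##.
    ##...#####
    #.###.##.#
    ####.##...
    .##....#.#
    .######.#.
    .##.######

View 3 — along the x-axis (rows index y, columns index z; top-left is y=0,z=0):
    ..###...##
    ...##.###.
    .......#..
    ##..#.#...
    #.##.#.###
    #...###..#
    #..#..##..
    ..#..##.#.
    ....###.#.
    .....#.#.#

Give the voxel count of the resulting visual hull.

before carving: 1000 voxels (10×10×10)
  1. axis=2 (XY plane), |mask|=54  ⇒  voxels=540
  2. axis=1 (XZ plane), |mask|=65  ⇒  voxels=362
  3. axis=0 (YZ plane), |mask|=42  ⇒  voxels=154

remaining voxels: 154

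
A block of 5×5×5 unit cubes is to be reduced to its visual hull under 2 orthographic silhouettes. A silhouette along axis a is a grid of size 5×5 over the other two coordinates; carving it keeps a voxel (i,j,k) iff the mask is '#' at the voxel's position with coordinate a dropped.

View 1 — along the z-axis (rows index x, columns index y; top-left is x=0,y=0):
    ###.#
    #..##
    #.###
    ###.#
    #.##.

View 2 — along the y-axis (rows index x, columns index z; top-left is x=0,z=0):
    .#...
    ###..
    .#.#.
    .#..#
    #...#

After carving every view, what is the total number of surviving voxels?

|visual hull| = 35

full grid |V| = 125
  1. axis=2 (XY plane), |mask|=18  ⇒  voxels=90
  2. axis=1 (XZ plane), |mask|=10  ⇒  voxels=35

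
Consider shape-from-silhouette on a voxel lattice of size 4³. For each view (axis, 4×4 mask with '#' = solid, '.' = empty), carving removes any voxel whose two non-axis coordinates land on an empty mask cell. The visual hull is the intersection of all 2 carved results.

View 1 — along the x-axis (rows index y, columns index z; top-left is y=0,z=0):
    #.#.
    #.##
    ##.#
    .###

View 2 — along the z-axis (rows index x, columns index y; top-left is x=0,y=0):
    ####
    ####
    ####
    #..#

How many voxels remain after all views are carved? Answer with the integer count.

before carving: 64 voxels (4×4×4)
after view 1 [x-axis, 11 of 16 cells solid] → remaining = 44
after view 2 [z-axis, 14 of 16 cells solid] → remaining = 38

remaining voxels: 38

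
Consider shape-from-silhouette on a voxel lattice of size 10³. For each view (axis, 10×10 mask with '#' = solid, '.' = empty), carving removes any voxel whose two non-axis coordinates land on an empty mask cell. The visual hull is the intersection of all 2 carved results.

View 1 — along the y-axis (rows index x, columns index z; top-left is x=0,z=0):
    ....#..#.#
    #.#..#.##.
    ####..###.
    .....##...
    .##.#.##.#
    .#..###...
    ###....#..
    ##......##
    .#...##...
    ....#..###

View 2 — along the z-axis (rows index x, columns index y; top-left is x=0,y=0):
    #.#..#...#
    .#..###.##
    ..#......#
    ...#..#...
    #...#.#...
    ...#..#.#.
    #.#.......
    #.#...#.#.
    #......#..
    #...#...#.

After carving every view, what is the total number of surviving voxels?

start: 10×10×10 = 1000 voxels
after view 1 [y-axis, 42 of 100 cells solid] → remaining = 420
after view 2 [z-axis, 31 of 100 cells solid] → remaining = 132

remaining voxels: 132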